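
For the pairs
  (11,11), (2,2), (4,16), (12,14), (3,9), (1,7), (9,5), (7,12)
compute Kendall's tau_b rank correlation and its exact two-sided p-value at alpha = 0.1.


Step 1: Enumerate the 28 unordered pairs (i,j) with i<j and classify each by sign(x_j-x_i) * sign(y_j-y_i).
  (1,2):dx=-9,dy=-9->C; (1,3):dx=-7,dy=+5->D; (1,4):dx=+1,dy=+3->C; (1,5):dx=-8,dy=-2->C
  (1,6):dx=-10,dy=-4->C; (1,7):dx=-2,dy=-6->C; (1,8):dx=-4,dy=+1->D; (2,3):dx=+2,dy=+14->C
  (2,4):dx=+10,dy=+12->C; (2,5):dx=+1,dy=+7->C; (2,6):dx=-1,dy=+5->D; (2,7):dx=+7,dy=+3->C
  (2,8):dx=+5,dy=+10->C; (3,4):dx=+8,dy=-2->D; (3,5):dx=-1,dy=-7->C; (3,6):dx=-3,dy=-9->C
  (3,7):dx=+5,dy=-11->D; (3,8):dx=+3,dy=-4->D; (4,5):dx=-9,dy=-5->C; (4,6):dx=-11,dy=-7->C
  (4,7):dx=-3,dy=-9->C; (4,8):dx=-5,dy=-2->C; (5,6):dx=-2,dy=-2->C; (5,7):dx=+6,dy=-4->D
  (5,8):dx=+4,dy=+3->C; (6,7):dx=+8,dy=-2->D; (6,8):dx=+6,dy=+5->C; (7,8):dx=-2,dy=+7->D
Step 2: C = 19, D = 9, total pairs = 28.
Step 3: tau = (C - D)/(n(n-1)/2) = (19 - 9)/28 = 0.357143.
Step 4: Exact two-sided p-value (enumerate n! = 40320 permutations of y under H0): p = 0.275099.
Step 5: alpha = 0.1. fail to reject H0.

tau_b = 0.3571 (C=19, D=9), p = 0.275099, fail to reject H0.


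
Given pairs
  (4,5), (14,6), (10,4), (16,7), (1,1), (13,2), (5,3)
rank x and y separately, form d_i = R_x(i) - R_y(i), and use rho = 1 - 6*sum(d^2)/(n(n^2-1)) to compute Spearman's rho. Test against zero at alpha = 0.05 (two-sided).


Step 1: Rank x and y separately (midranks; no ties here).
rank(x): 4->2, 14->6, 10->4, 16->7, 1->1, 13->5, 5->3
rank(y): 5->5, 6->6, 4->4, 7->7, 1->1, 2->2, 3->3
Step 2: d_i = R_x(i) - R_y(i); compute d_i^2.
  (2-5)^2=9, (6-6)^2=0, (4-4)^2=0, (7-7)^2=0, (1-1)^2=0, (5-2)^2=9, (3-3)^2=0
sum(d^2) = 18.
Step 3: rho = 1 - 6*18 / (7*(7^2 - 1)) = 1 - 108/336 = 0.678571.
Step 4: Under H0, t = rho * sqrt((n-2)/(1-rho^2)) = 2.0657 ~ t(5).
Step 5: Two-sided p-value from the t-distribution with 5 df = 0.093750.
Step 6: alpha = 0.05. fail to reject H0.

rho = 0.6786, p = 0.093750, fail to reject H0 at alpha = 0.05.


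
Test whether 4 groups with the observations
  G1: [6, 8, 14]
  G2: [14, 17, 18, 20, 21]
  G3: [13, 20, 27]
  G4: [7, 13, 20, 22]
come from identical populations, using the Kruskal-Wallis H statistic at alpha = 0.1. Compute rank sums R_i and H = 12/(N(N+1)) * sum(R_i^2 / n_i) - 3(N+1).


Step 1: Combine all N = 15 observations and assign midranks.
sorted (value, group, rank): (6,G1,1), (7,G4,2), (8,G1,3), (13,G3,4.5), (13,G4,4.5), (14,G1,6.5), (14,G2,6.5), (17,G2,8), (18,G2,9), (20,G2,11), (20,G3,11), (20,G4,11), (21,G2,13), (22,G4,14), (27,G3,15)
Step 2: Sum ranks within each group.
R_1 = 10.5 (n_1 = 3)
R_2 = 47.5 (n_2 = 5)
R_3 = 30.5 (n_3 = 3)
R_4 = 31.5 (n_4 = 4)
Step 3: H = 12/(N(N+1)) * sum(R_i^2/n_i) - 3(N+1)
     = 12/(15*16) * (10.5^2/3 + 47.5^2/5 + 30.5^2/3 + 31.5^2/4) - 3*16
     = 0.050000 * 1046.15 - 48
     = 4.307292.
Step 4: Ties present; correction factor C = 1 - 36/(15^3 - 15) = 0.989286. Corrected H = 4.307292 / 0.989286 = 4.353941.
Step 5: Under H0, H ~ chi^2(3); p-value = 0.225694.
Step 6: alpha = 0.1. fail to reject H0.

H = 4.3539, df = 3, p = 0.225694, fail to reject H0.


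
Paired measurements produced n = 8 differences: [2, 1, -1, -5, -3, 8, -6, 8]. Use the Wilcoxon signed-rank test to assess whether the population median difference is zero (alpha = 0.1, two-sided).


Step 1: Drop any zero differences (none here) and take |d_i|.
|d| = [2, 1, 1, 5, 3, 8, 6, 8]
Step 2: Midrank |d_i| (ties get averaged ranks).
ranks: |2|->3, |1|->1.5, |1|->1.5, |5|->5, |3|->4, |8|->7.5, |6|->6, |8|->7.5
Step 3: Attach original signs; sum ranks with positive sign and with negative sign.
W+ = 3 + 1.5 + 7.5 + 7.5 = 19.5
W- = 1.5 + 5 + 4 + 6 = 16.5
(Check: W+ + W- = 36 should equal n(n+1)/2 = 36.)
Step 4: Test statistic W = min(W+, W-) = 16.5.
Step 5: Ties in |d|, so use the tie-corrected normal approximation.
        E[W] = n(n+1)/4 = 8*9/4 = 18.
        Tie groups: |d|=1 (t=2), |d|=8 (t=2); sum(t^3 - t) = 12.
        Var[W] = n(n+1)(2n+1)/24 - sum(t^3-t)/48 = 1224/24 - 12/48 = 50.75.
        z = (W - E[W]) / sqrt(Var[W]) = (16.5 - 18) / 7.1239 = -0.2106.
        Two-sided p = 2*Phi(z) = 0.833232.
Step 6: alpha = 0.1. fail to reject H0.

W+ = 19.5, W- = 16.5, W = min = 16.5, p = 0.833232, fail to reject H0.


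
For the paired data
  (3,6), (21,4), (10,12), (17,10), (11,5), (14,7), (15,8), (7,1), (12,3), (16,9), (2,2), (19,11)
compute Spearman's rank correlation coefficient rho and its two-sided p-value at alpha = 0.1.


Step 1: Rank x and y separately (midranks; no ties here).
rank(x): 3->2, 21->12, 10->4, 17->10, 11->5, 14->7, 15->8, 7->3, 12->6, 16->9, 2->1, 19->11
rank(y): 6->6, 4->4, 12->12, 10->10, 5->5, 7->7, 8->8, 1->1, 3->3, 9->9, 2->2, 11->11
Step 2: d_i = R_x(i) - R_y(i); compute d_i^2.
  (2-6)^2=16, (12-4)^2=64, (4-12)^2=64, (10-10)^2=0, (5-5)^2=0, (7-7)^2=0, (8-8)^2=0, (3-1)^2=4, (6-3)^2=9, (9-9)^2=0, (1-2)^2=1, (11-11)^2=0
sum(d^2) = 158.
Step 3: rho = 1 - 6*158 / (12*(12^2 - 1)) = 1 - 948/1716 = 0.447552.
Step 4: Under H0, t = rho * sqrt((n-2)/(1-rho^2)) = 1.5826 ~ t(10).
Step 5: Two-sided p-value from the t-distribution with 10 df = 0.144586.
Step 6: alpha = 0.1. fail to reject H0.

rho = 0.4476, p = 0.144586, fail to reject H0 at alpha = 0.1.


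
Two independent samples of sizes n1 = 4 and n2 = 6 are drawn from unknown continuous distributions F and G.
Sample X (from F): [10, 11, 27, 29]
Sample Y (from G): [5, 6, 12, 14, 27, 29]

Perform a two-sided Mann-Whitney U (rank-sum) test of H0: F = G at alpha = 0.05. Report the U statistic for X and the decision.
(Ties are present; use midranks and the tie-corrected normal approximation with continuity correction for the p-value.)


Step 1: Combine and sort all 10 observations; assign midranks.
sorted (value, group): (5,Y), (6,Y), (10,X), (11,X), (12,Y), (14,Y), (27,X), (27,Y), (29,X), (29,Y)
ranks: 5->1, 6->2, 10->3, 11->4, 12->5, 14->6, 27->7.5, 27->7.5, 29->9.5, 29->9.5
Step 2: Rank sum for X: R1 = 3 + 4 + 7.5 + 9.5 = 24.
Step 3: U_X = R1 - n1(n1+1)/2 = 24 - 4*5/2 = 24 - 10 = 14.
       U_Y = n1*n2 - U_X = 24 - 14 = 10.
Step 4: Ties are present, so use the tie-corrected normal approximation (with continuity correction) for the p-value.
Step 5: p-value = 0.747637; compare to alpha = 0.05. fail to reject H0.

U_X = 14, p = 0.747637, fail to reject H0 at alpha = 0.05.


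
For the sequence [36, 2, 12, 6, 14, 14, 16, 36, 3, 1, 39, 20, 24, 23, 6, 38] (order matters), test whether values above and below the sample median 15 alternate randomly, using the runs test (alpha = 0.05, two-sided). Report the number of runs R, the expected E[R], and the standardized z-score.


Step 1: Compute median = 15; label A = above, B = below.
Labels in order: ABBBBBAABBAAAABA  (n_A = 8, n_B = 8)
Step 2: Count runs R = 7.
Step 3: Under H0 (random ordering), E[R] = 2*n_A*n_B/(n_A+n_B) + 1 = 2*8*8/16 + 1 = 9.0000.
        Var[R] = 2*n_A*n_B*(2*n_A*n_B - n_A - n_B) / ((n_A+n_B)^2 * (n_A+n_B-1)) = 14336/3840 = 3.7333.
        SD[R] = 1.9322.
Step 4: Continuity-corrected z = (R + 0.5 - E[R]) / SD[R] = (7 + 0.5 - 9.0000) / 1.9322 = -0.7763.
Step 5: Two-sided p-value via normal approximation = 2*(1 - Phi(|z|)) = 0.437558.
Step 6: alpha = 0.05. fail to reject H0.

R = 7, z = -0.7763, p = 0.437558, fail to reject H0.


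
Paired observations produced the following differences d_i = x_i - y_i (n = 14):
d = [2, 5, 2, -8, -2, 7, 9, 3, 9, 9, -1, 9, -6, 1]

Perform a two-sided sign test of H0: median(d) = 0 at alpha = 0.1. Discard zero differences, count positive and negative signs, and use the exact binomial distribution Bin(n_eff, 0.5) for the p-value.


Step 1: Discard zero differences. Original n = 14; n_eff = number of nonzero differences = 14.
Nonzero differences (with sign): +2, +5, +2, -8, -2, +7, +9, +3, +9, +9, -1, +9, -6, +1
Step 2: Count signs: positive = 10, negative = 4.
Step 3: Under H0: P(positive) = 0.5, so the number of positives S ~ Bin(14, 0.5).
Step 4: Two-sided exact p-value = sum of Bin(14,0.5) probabilities at or below the observed probability = 0.179565.
Step 5: alpha = 0.1. fail to reject H0.

n_eff = 14, pos = 10, neg = 4, p = 0.179565, fail to reject H0.


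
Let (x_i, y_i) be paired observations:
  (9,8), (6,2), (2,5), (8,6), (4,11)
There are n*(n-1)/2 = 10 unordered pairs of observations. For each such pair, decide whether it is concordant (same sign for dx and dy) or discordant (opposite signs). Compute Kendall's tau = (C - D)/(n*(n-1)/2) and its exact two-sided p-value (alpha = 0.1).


Step 1: Enumerate the 10 unordered pairs (i,j) with i<j and classify each by sign(x_j-x_i) * sign(y_j-y_i).
  (1,2):dx=-3,dy=-6->C; (1,3):dx=-7,dy=-3->C; (1,4):dx=-1,dy=-2->C; (1,5):dx=-5,dy=+3->D
  (2,3):dx=-4,dy=+3->D; (2,4):dx=+2,dy=+4->C; (2,5):dx=-2,dy=+9->D; (3,4):dx=+6,dy=+1->C
  (3,5):dx=+2,dy=+6->C; (4,5):dx=-4,dy=+5->D
Step 2: C = 6, D = 4, total pairs = 10.
Step 3: tau = (C - D)/(n(n-1)/2) = (6 - 4)/10 = 0.200000.
Step 4: Exact two-sided p-value (enumerate n! = 120 permutations of y under H0): p = 0.816667.
Step 5: alpha = 0.1. fail to reject H0.

tau_b = 0.2000 (C=6, D=4), p = 0.816667, fail to reject H0.


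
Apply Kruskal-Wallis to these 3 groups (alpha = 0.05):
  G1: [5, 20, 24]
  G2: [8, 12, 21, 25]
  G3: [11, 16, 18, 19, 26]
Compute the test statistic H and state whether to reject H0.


Step 1: Combine all N = 12 observations and assign midranks.
sorted (value, group, rank): (5,G1,1), (8,G2,2), (11,G3,3), (12,G2,4), (16,G3,5), (18,G3,6), (19,G3,7), (20,G1,8), (21,G2,9), (24,G1,10), (25,G2,11), (26,G3,12)
Step 2: Sum ranks within each group.
R_1 = 19 (n_1 = 3)
R_2 = 26 (n_2 = 4)
R_3 = 33 (n_3 = 5)
Step 3: H = 12/(N(N+1)) * sum(R_i^2/n_i) - 3(N+1)
     = 12/(12*13) * (19^2/3 + 26^2/4 + 33^2/5) - 3*13
     = 0.076923 * 507.133 - 39
     = 0.010256.
Step 4: No ties, so H is used without correction.
Step 5: Under H0, H ~ chi^2(2); p-value = 0.994885.
Step 6: alpha = 0.05. fail to reject H0.

H = 0.0103, df = 2, p = 0.994885, fail to reject H0.


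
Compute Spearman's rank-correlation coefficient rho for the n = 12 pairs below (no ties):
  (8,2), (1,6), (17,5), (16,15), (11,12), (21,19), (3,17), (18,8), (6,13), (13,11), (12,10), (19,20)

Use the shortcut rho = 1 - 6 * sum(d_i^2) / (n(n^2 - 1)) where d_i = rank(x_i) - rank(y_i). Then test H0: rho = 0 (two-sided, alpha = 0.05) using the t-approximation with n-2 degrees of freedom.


Step 1: Rank x and y separately (midranks; no ties here).
rank(x): 8->4, 1->1, 17->9, 16->8, 11->5, 21->12, 3->2, 18->10, 6->3, 13->7, 12->6, 19->11
rank(y): 2->1, 6->3, 5->2, 15->9, 12->7, 19->11, 17->10, 8->4, 13->8, 11->6, 10->5, 20->12
Step 2: d_i = R_x(i) - R_y(i); compute d_i^2.
  (4-1)^2=9, (1-3)^2=4, (9-2)^2=49, (8-9)^2=1, (5-7)^2=4, (12-11)^2=1, (2-10)^2=64, (10-4)^2=36, (3-8)^2=25, (7-6)^2=1, (6-5)^2=1, (11-12)^2=1
sum(d^2) = 196.
Step 3: rho = 1 - 6*196 / (12*(12^2 - 1)) = 1 - 1176/1716 = 0.314685.
Step 4: Under H0, t = rho * sqrt((n-2)/(1-rho^2)) = 1.0484 ~ t(10).
Step 5: Two-sided p-value from the t-distribution with 10 df = 0.319139.
Step 6: alpha = 0.05. fail to reject H0.

rho = 0.3147, p = 0.319139, fail to reject H0 at alpha = 0.05.


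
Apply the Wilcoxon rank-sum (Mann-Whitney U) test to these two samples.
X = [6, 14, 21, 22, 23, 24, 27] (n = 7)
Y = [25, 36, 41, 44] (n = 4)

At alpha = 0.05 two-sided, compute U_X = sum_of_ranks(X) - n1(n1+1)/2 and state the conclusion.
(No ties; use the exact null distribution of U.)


Step 1: Combine and sort all 11 observations; assign midranks.
sorted (value, group): (6,X), (14,X), (21,X), (22,X), (23,X), (24,X), (25,Y), (27,X), (36,Y), (41,Y), (44,Y)
ranks: 6->1, 14->2, 21->3, 22->4, 23->5, 24->6, 25->7, 27->8, 36->9, 41->10, 44->11
Step 2: Rank sum for X: R1 = 1 + 2 + 3 + 4 + 5 + 6 + 8 = 29.
Step 3: U_X = R1 - n1(n1+1)/2 = 29 - 7*8/2 = 29 - 28 = 1.
       U_Y = n1*n2 - U_X = 28 - 1 = 27.
Step 4: No ties, so the exact null distribution of U (based on enumerating the C(11,7) = 330 equally likely rank assignments) gives the two-sided p-value.
Step 5: p-value = 0.012121; compare to alpha = 0.05. reject H0.

U_X = 1, p = 0.012121, reject H0 at alpha = 0.05.


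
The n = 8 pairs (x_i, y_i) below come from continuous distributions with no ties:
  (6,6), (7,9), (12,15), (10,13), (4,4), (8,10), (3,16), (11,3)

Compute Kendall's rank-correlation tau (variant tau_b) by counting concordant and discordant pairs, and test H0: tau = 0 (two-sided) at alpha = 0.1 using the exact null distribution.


Step 1: Enumerate the 28 unordered pairs (i,j) with i<j and classify each by sign(x_j-x_i) * sign(y_j-y_i).
  (1,2):dx=+1,dy=+3->C; (1,3):dx=+6,dy=+9->C; (1,4):dx=+4,dy=+7->C; (1,5):dx=-2,dy=-2->C
  (1,6):dx=+2,dy=+4->C; (1,7):dx=-3,dy=+10->D; (1,8):dx=+5,dy=-3->D; (2,3):dx=+5,dy=+6->C
  (2,4):dx=+3,dy=+4->C; (2,5):dx=-3,dy=-5->C; (2,6):dx=+1,dy=+1->C; (2,7):dx=-4,dy=+7->D
  (2,8):dx=+4,dy=-6->D; (3,4):dx=-2,dy=-2->C; (3,5):dx=-8,dy=-11->C; (3,6):dx=-4,dy=-5->C
  (3,7):dx=-9,dy=+1->D; (3,8):dx=-1,dy=-12->C; (4,5):dx=-6,dy=-9->C; (4,6):dx=-2,dy=-3->C
  (4,7):dx=-7,dy=+3->D; (4,8):dx=+1,dy=-10->D; (5,6):dx=+4,dy=+6->C; (5,7):dx=-1,dy=+12->D
  (5,8):dx=+7,dy=-1->D; (6,7):dx=-5,dy=+6->D; (6,8):dx=+3,dy=-7->D; (7,8):dx=+8,dy=-13->D
Step 2: C = 16, D = 12, total pairs = 28.
Step 3: tau = (C - D)/(n(n-1)/2) = (16 - 12)/28 = 0.142857.
Step 4: Exact two-sided p-value (enumerate n! = 40320 permutations of y under H0): p = 0.719544.
Step 5: alpha = 0.1. fail to reject H0.

tau_b = 0.1429 (C=16, D=12), p = 0.719544, fail to reject H0.


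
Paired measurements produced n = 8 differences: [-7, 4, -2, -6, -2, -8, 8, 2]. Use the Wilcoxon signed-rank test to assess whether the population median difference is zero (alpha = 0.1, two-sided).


Step 1: Drop any zero differences (none here) and take |d_i|.
|d| = [7, 4, 2, 6, 2, 8, 8, 2]
Step 2: Midrank |d_i| (ties get averaged ranks).
ranks: |7|->6, |4|->4, |2|->2, |6|->5, |2|->2, |8|->7.5, |8|->7.5, |2|->2
Step 3: Attach original signs; sum ranks with positive sign and with negative sign.
W+ = 4 + 7.5 + 2 = 13.5
W- = 6 + 2 + 5 + 2 + 7.5 = 22.5
(Check: W+ + W- = 36 should equal n(n+1)/2 = 36.)
Step 4: Test statistic W = min(W+, W-) = 13.5.
Step 5: Ties in |d|, so use the tie-corrected normal approximation.
        E[W] = n(n+1)/4 = 8*9/4 = 18.
        Tie groups: |d|=2 (t=3), |d|=8 (t=2); sum(t^3 - t) = 30.
        Var[W] = n(n+1)(2n+1)/24 - sum(t^3-t)/48 = 1224/24 - 30/48 = 50.375.
        z = (W - E[W]) / sqrt(Var[W]) = (13.5 - 18) / 7.0975 = -0.6340.
        Two-sided p = 2*Phi(z) = 0.526066.
Step 6: alpha = 0.1. fail to reject H0.

W+ = 13.5, W- = 22.5, W = min = 13.5, p = 0.526066, fail to reject H0.


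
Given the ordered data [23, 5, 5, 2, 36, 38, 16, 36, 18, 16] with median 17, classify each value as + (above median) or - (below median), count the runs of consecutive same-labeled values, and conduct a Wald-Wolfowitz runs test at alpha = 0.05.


Step 1: Compute median = 17; label A = above, B = below.
Labels in order: ABBBAABAAB  (n_A = 5, n_B = 5)
Step 2: Count runs R = 6.
Step 3: Under H0 (random ordering), E[R] = 2*n_A*n_B/(n_A+n_B) + 1 = 2*5*5/10 + 1 = 6.0000.
        Var[R] = 2*n_A*n_B*(2*n_A*n_B - n_A - n_B) / ((n_A+n_B)^2 * (n_A+n_B-1)) = 2000/900 = 2.2222.
        SD[R] = 1.4907.
Step 4: R = E[R], so z = 0 with no continuity correction.
Step 5: Two-sided p-value via normal approximation = 2*(1 - Phi(|z|)) = 1.000000.
Step 6: alpha = 0.05. fail to reject H0.

R = 6, z = 0.0000, p = 1.000000, fail to reject H0.


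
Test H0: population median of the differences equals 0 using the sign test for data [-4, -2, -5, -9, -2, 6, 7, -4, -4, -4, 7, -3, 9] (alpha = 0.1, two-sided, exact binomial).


Step 1: Discard zero differences. Original n = 13; n_eff = number of nonzero differences = 13.
Nonzero differences (with sign): -4, -2, -5, -9, -2, +6, +7, -4, -4, -4, +7, -3, +9
Step 2: Count signs: positive = 4, negative = 9.
Step 3: Under H0: P(positive) = 0.5, so the number of positives S ~ Bin(13, 0.5).
Step 4: Two-sided exact p-value = sum of Bin(13,0.5) probabilities at or below the observed probability = 0.266846.
Step 5: alpha = 0.1. fail to reject H0.

n_eff = 13, pos = 4, neg = 9, p = 0.266846, fail to reject H0.


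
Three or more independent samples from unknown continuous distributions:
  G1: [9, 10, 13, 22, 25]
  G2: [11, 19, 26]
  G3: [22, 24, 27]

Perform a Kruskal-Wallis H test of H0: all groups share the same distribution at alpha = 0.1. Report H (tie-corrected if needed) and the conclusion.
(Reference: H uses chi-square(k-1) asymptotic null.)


Step 1: Combine all N = 11 observations and assign midranks.
sorted (value, group, rank): (9,G1,1), (10,G1,2), (11,G2,3), (13,G1,4), (19,G2,5), (22,G1,6.5), (22,G3,6.5), (24,G3,8), (25,G1,9), (26,G2,10), (27,G3,11)
Step 2: Sum ranks within each group.
R_1 = 22.5 (n_1 = 5)
R_2 = 18 (n_2 = 3)
R_3 = 25.5 (n_3 = 3)
Step 3: H = 12/(N(N+1)) * sum(R_i^2/n_i) - 3(N+1)
     = 12/(11*12) * (22.5^2/5 + 18^2/3 + 25.5^2/3) - 3*12
     = 0.090909 * 426 - 36
     = 2.727273.
Step 4: Ties present; correction factor C = 1 - 6/(11^3 - 11) = 0.995455. Corrected H = 2.727273 / 0.995455 = 2.739726.
Step 5: Under H0, H ~ chi^2(2); p-value = 0.254142.
Step 6: alpha = 0.1. fail to reject H0.

H = 2.7397, df = 2, p = 0.254142, fail to reject H0.


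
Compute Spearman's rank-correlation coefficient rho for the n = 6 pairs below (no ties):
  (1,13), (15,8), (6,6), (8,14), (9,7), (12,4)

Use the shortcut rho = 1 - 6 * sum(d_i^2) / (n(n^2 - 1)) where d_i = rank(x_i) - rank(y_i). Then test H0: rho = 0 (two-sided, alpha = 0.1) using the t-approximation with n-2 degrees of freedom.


Step 1: Rank x and y separately (midranks; no ties here).
rank(x): 1->1, 15->6, 6->2, 8->3, 9->4, 12->5
rank(y): 13->5, 8->4, 6->2, 14->6, 7->3, 4->1
Step 2: d_i = R_x(i) - R_y(i); compute d_i^2.
  (1-5)^2=16, (6-4)^2=4, (2-2)^2=0, (3-6)^2=9, (4-3)^2=1, (5-1)^2=16
sum(d^2) = 46.
Step 3: rho = 1 - 6*46 / (6*(6^2 - 1)) = 1 - 276/210 = -0.314286.
Step 4: Under H0, t = rho * sqrt((n-2)/(1-rho^2)) = -0.6621 ~ t(4).
Step 5: Two-sided p-value from the t-distribution with 4 df = 0.544093.
Step 6: alpha = 0.1. fail to reject H0.

rho = -0.3143, p = 0.544093, fail to reject H0 at alpha = 0.1.


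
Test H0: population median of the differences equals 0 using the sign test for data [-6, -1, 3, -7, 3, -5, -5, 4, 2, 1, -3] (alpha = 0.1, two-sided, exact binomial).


Step 1: Discard zero differences. Original n = 11; n_eff = number of nonzero differences = 11.
Nonzero differences (with sign): -6, -1, +3, -7, +3, -5, -5, +4, +2, +1, -3
Step 2: Count signs: positive = 5, negative = 6.
Step 3: Under H0: P(positive) = 0.5, so the number of positives S ~ Bin(11, 0.5).
Step 4: Two-sided exact p-value = sum of Bin(11,0.5) probabilities at or below the observed probability = 1.000000.
Step 5: alpha = 0.1. fail to reject H0.

n_eff = 11, pos = 5, neg = 6, p = 1.000000, fail to reject H0.


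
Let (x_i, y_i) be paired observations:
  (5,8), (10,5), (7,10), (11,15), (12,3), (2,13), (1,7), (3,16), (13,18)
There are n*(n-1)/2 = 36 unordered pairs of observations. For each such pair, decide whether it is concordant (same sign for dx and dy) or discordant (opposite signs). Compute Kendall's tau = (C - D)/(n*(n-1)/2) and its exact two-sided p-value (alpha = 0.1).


Step 1: Enumerate the 36 unordered pairs (i,j) with i<j and classify each by sign(x_j-x_i) * sign(y_j-y_i).
  (1,2):dx=+5,dy=-3->D; (1,3):dx=+2,dy=+2->C; (1,4):dx=+6,dy=+7->C; (1,5):dx=+7,dy=-5->D
  (1,6):dx=-3,dy=+5->D; (1,7):dx=-4,dy=-1->C; (1,8):dx=-2,dy=+8->D; (1,9):dx=+8,dy=+10->C
  (2,3):dx=-3,dy=+5->D; (2,4):dx=+1,dy=+10->C; (2,5):dx=+2,dy=-2->D; (2,6):dx=-8,dy=+8->D
  (2,7):dx=-9,dy=+2->D; (2,8):dx=-7,dy=+11->D; (2,9):dx=+3,dy=+13->C; (3,4):dx=+4,dy=+5->C
  (3,5):dx=+5,dy=-7->D; (3,6):dx=-5,dy=+3->D; (3,7):dx=-6,dy=-3->C; (3,8):dx=-4,dy=+6->D
  (3,9):dx=+6,dy=+8->C; (4,5):dx=+1,dy=-12->D; (4,6):dx=-9,dy=-2->C; (4,7):dx=-10,dy=-8->C
  (4,8):dx=-8,dy=+1->D; (4,9):dx=+2,dy=+3->C; (5,6):dx=-10,dy=+10->D; (5,7):dx=-11,dy=+4->D
  (5,8):dx=-9,dy=+13->D; (5,9):dx=+1,dy=+15->C; (6,7):dx=-1,dy=-6->C; (6,8):dx=+1,dy=+3->C
  (6,9):dx=+11,dy=+5->C; (7,8):dx=+2,dy=+9->C; (7,9):dx=+12,dy=+11->C; (8,9):dx=+10,dy=+2->C
Step 2: C = 19, D = 17, total pairs = 36.
Step 3: tau = (C - D)/(n(n-1)/2) = (19 - 17)/36 = 0.055556.
Step 4: Exact two-sided p-value (enumerate n! = 362880 permutations of y under H0): p = 0.919455.
Step 5: alpha = 0.1. fail to reject H0.

tau_b = 0.0556 (C=19, D=17), p = 0.919455, fail to reject H0.


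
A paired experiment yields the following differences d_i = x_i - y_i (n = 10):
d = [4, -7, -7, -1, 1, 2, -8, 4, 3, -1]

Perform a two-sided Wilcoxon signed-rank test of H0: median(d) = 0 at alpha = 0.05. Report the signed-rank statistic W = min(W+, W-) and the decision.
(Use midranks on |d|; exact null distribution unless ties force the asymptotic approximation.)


Step 1: Drop any zero differences (none here) and take |d_i|.
|d| = [4, 7, 7, 1, 1, 2, 8, 4, 3, 1]
Step 2: Midrank |d_i| (ties get averaged ranks).
ranks: |4|->6.5, |7|->8.5, |7|->8.5, |1|->2, |1|->2, |2|->4, |8|->10, |4|->6.5, |3|->5, |1|->2
Step 3: Attach original signs; sum ranks with positive sign and with negative sign.
W+ = 6.5 + 2 + 4 + 6.5 + 5 = 24
W- = 8.5 + 8.5 + 2 + 10 + 2 = 31
(Check: W+ + W- = 55 should equal n(n+1)/2 = 55.)
Step 4: Test statistic W = min(W+, W-) = 24.
Step 5: Ties in |d|, so use the tie-corrected normal approximation.
        E[W] = n(n+1)/4 = 10*11/4 = 27.5.
        Tie groups: |d|=1 (t=3), |d|=4 (t=2), |d|=7 (t=2); sum(t^3 - t) = 36.
        Var[W] = n(n+1)(2n+1)/24 - sum(t^3-t)/48 = 2310/24 - 36/48 = 95.5.
        z = (W - E[W]) / sqrt(Var[W]) = (24 - 27.5) / 9.7724 = -0.3582.
        Two-sided p = 2*Phi(z) = 0.720230.
Step 6: alpha = 0.05. fail to reject H0.

W+ = 24, W- = 31, W = min = 24, p = 0.720230, fail to reject H0.


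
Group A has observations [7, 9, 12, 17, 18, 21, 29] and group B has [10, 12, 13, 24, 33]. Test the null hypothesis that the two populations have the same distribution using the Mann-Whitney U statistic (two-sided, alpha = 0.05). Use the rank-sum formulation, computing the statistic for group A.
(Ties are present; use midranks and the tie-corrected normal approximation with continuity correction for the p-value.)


Step 1: Combine and sort all 12 observations; assign midranks.
sorted (value, group): (7,X), (9,X), (10,Y), (12,X), (12,Y), (13,Y), (17,X), (18,X), (21,X), (24,Y), (29,X), (33,Y)
ranks: 7->1, 9->2, 10->3, 12->4.5, 12->4.5, 13->6, 17->7, 18->8, 21->9, 24->10, 29->11, 33->12
Step 2: Rank sum for X: R1 = 1 + 2 + 4.5 + 7 + 8 + 9 + 11 = 42.5.
Step 3: U_X = R1 - n1(n1+1)/2 = 42.5 - 7*8/2 = 42.5 - 28 = 14.5.
       U_Y = n1*n2 - U_X = 35 - 14.5 = 20.5.
Step 4: Ties are present, so use the tie-corrected normal approximation (with continuity correction) for the p-value.
Step 5: p-value = 0.684221; compare to alpha = 0.05. fail to reject H0.

U_X = 14.5, p = 0.684221, fail to reject H0 at alpha = 0.05.


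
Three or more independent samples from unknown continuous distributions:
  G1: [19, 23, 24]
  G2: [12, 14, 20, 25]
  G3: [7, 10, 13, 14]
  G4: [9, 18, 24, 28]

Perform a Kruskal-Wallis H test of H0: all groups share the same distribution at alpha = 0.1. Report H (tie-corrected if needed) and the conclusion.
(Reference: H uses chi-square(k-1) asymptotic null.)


Step 1: Combine all N = 15 observations and assign midranks.
sorted (value, group, rank): (7,G3,1), (9,G4,2), (10,G3,3), (12,G2,4), (13,G3,5), (14,G2,6.5), (14,G3,6.5), (18,G4,8), (19,G1,9), (20,G2,10), (23,G1,11), (24,G1,12.5), (24,G4,12.5), (25,G2,14), (28,G4,15)
Step 2: Sum ranks within each group.
R_1 = 32.5 (n_1 = 3)
R_2 = 34.5 (n_2 = 4)
R_3 = 15.5 (n_3 = 4)
R_4 = 37.5 (n_4 = 4)
Step 3: H = 12/(N(N+1)) * sum(R_i^2/n_i) - 3(N+1)
     = 12/(15*16) * (32.5^2/3 + 34.5^2/4 + 15.5^2/4 + 37.5^2/4) - 3*16
     = 0.050000 * 1061.27 - 48
     = 5.063542.
Step 4: Ties present; correction factor C = 1 - 12/(15^3 - 15) = 0.996429. Corrected H = 5.063542 / 0.996429 = 5.081691.
Step 5: Under H0, H ~ chi^2(3); p-value = 0.165912.
Step 6: alpha = 0.1. fail to reject H0.

H = 5.0817, df = 3, p = 0.165912, fail to reject H0.


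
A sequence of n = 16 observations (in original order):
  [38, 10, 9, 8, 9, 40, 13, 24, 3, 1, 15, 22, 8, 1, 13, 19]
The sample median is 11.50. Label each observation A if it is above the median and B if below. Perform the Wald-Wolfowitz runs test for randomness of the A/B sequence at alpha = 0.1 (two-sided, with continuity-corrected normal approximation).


Step 1: Compute median = 11.50; label A = above, B = below.
Labels in order: ABBBBAAABBAABBAA  (n_A = 8, n_B = 8)
Step 2: Count runs R = 7.
Step 3: Under H0 (random ordering), E[R] = 2*n_A*n_B/(n_A+n_B) + 1 = 2*8*8/16 + 1 = 9.0000.
        Var[R] = 2*n_A*n_B*(2*n_A*n_B - n_A - n_B) / ((n_A+n_B)^2 * (n_A+n_B-1)) = 14336/3840 = 3.7333.
        SD[R] = 1.9322.
Step 4: Continuity-corrected z = (R + 0.5 - E[R]) / SD[R] = (7 + 0.5 - 9.0000) / 1.9322 = -0.7763.
Step 5: Two-sided p-value via normal approximation = 2*(1 - Phi(|z|)) = 0.437558.
Step 6: alpha = 0.1. fail to reject H0.

R = 7, z = -0.7763, p = 0.437558, fail to reject H0.


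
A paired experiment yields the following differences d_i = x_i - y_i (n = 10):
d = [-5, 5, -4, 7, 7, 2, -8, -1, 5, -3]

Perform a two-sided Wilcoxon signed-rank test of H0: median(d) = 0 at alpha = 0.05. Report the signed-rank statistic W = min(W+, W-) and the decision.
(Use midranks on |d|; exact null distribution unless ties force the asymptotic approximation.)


Step 1: Drop any zero differences (none here) and take |d_i|.
|d| = [5, 5, 4, 7, 7, 2, 8, 1, 5, 3]
Step 2: Midrank |d_i| (ties get averaged ranks).
ranks: |5|->6, |5|->6, |4|->4, |7|->8.5, |7|->8.5, |2|->2, |8|->10, |1|->1, |5|->6, |3|->3
Step 3: Attach original signs; sum ranks with positive sign and with negative sign.
W+ = 6 + 8.5 + 8.5 + 2 + 6 = 31
W- = 6 + 4 + 10 + 1 + 3 = 24
(Check: W+ + W- = 55 should equal n(n+1)/2 = 55.)
Step 4: Test statistic W = min(W+, W-) = 24.
Step 5: Ties in |d|, so use the tie-corrected normal approximation.
        E[W] = n(n+1)/4 = 10*11/4 = 27.5.
        Tie groups: |d|=5 (t=3), |d|=7 (t=2); sum(t^3 - t) = 30.
        Var[W] = n(n+1)(2n+1)/24 - sum(t^3-t)/48 = 2310/24 - 30/48 = 95.625.
        z = (W - E[W]) / sqrt(Var[W]) = (24 - 27.5) / 9.7788 = -0.3579.
        Two-sided p = 2*Phi(z) = 0.720405.
Step 6: alpha = 0.05. fail to reject H0.

W+ = 31, W- = 24, W = min = 24, p = 0.720405, fail to reject H0.


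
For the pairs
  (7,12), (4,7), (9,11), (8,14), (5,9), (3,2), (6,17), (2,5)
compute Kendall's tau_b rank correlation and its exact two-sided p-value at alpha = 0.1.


Step 1: Enumerate the 28 unordered pairs (i,j) with i<j and classify each by sign(x_j-x_i) * sign(y_j-y_i).
  (1,2):dx=-3,dy=-5->C; (1,3):dx=+2,dy=-1->D; (1,4):dx=+1,dy=+2->C; (1,5):dx=-2,dy=-3->C
  (1,6):dx=-4,dy=-10->C; (1,7):dx=-1,dy=+5->D; (1,8):dx=-5,dy=-7->C; (2,3):dx=+5,dy=+4->C
  (2,4):dx=+4,dy=+7->C; (2,5):dx=+1,dy=+2->C; (2,6):dx=-1,dy=-5->C; (2,7):dx=+2,dy=+10->C
  (2,8):dx=-2,dy=-2->C; (3,4):dx=-1,dy=+3->D; (3,5):dx=-4,dy=-2->C; (3,6):dx=-6,dy=-9->C
  (3,7):dx=-3,dy=+6->D; (3,8):dx=-7,dy=-6->C; (4,5):dx=-3,dy=-5->C; (4,6):dx=-5,dy=-12->C
  (4,7):dx=-2,dy=+3->D; (4,8):dx=-6,dy=-9->C; (5,6):dx=-2,dy=-7->C; (5,7):dx=+1,dy=+8->C
  (5,8):dx=-3,dy=-4->C; (6,7):dx=+3,dy=+15->C; (6,8):dx=-1,dy=+3->D; (7,8):dx=-4,dy=-12->C
Step 2: C = 22, D = 6, total pairs = 28.
Step 3: tau = (C - D)/(n(n-1)/2) = (22 - 6)/28 = 0.571429.
Step 4: Exact two-sided p-value (enumerate n! = 40320 permutations of y under H0): p = 0.061012.
Step 5: alpha = 0.1. reject H0.

tau_b = 0.5714 (C=22, D=6), p = 0.061012, reject H0.


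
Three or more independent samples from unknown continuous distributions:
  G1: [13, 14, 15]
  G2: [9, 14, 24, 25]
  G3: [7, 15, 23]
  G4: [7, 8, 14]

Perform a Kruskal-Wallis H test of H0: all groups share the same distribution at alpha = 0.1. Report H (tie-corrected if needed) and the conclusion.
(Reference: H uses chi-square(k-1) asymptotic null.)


Step 1: Combine all N = 13 observations and assign midranks.
sorted (value, group, rank): (7,G3,1.5), (7,G4,1.5), (8,G4,3), (9,G2,4), (13,G1,5), (14,G1,7), (14,G2,7), (14,G4,7), (15,G1,9.5), (15,G3,9.5), (23,G3,11), (24,G2,12), (25,G2,13)
Step 2: Sum ranks within each group.
R_1 = 21.5 (n_1 = 3)
R_2 = 36 (n_2 = 4)
R_3 = 22 (n_3 = 3)
R_4 = 11.5 (n_4 = 3)
Step 3: H = 12/(N(N+1)) * sum(R_i^2/n_i) - 3(N+1)
     = 12/(13*14) * (21.5^2/3 + 36^2/4 + 22^2/3 + 11.5^2/3) - 3*14
     = 0.065934 * 683.5 - 42
     = 3.065934.
Step 4: Ties present; correction factor C = 1 - 36/(13^3 - 13) = 0.983516. Corrected H = 3.065934 / 0.983516 = 3.117318.
Step 5: Under H0, H ~ chi^2(3); p-value = 0.373888.
Step 6: alpha = 0.1. fail to reject H0.

H = 3.1173, df = 3, p = 0.373888, fail to reject H0.


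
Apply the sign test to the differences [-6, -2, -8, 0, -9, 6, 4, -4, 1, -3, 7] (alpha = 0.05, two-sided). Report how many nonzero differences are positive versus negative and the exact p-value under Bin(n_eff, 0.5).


Step 1: Discard zero differences. Original n = 11; n_eff = number of nonzero differences = 10.
Nonzero differences (with sign): -6, -2, -8, -9, +6, +4, -4, +1, -3, +7
Step 2: Count signs: positive = 4, negative = 6.
Step 3: Under H0: P(positive) = 0.5, so the number of positives S ~ Bin(10, 0.5).
Step 4: Two-sided exact p-value = sum of Bin(10,0.5) probabilities at or below the observed probability = 0.753906.
Step 5: alpha = 0.05. fail to reject H0.

n_eff = 10, pos = 4, neg = 6, p = 0.753906, fail to reject H0.


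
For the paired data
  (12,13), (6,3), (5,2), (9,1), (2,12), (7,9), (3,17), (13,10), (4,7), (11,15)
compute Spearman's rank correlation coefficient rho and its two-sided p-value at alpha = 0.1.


Step 1: Rank x and y separately (midranks; no ties here).
rank(x): 12->9, 6->5, 5->4, 9->7, 2->1, 7->6, 3->2, 13->10, 4->3, 11->8
rank(y): 13->8, 3->3, 2->2, 1->1, 12->7, 9->5, 17->10, 10->6, 7->4, 15->9
Step 2: d_i = R_x(i) - R_y(i); compute d_i^2.
  (9-8)^2=1, (5-3)^2=4, (4-2)^2=4, (7-1)^2=36, (1-7)^2=36, (6-5)^2=1, (2-10)^2=64, (10-6)^2=16, (3-4)^2=1, (8-9)^2=1
sum(d^2) = 164.
Step 3: rho = 1 - 6*164 / (10*(10^2 - 1)) = 1 - 984/990 = 0.006061.
Step 4: Under H0, t = rho * sqrt((n-2)/(1-rho^2)) = 0.0171 ~ t(8).
Step 5: Two-sided p-value from the t-distribution with 8 df = 0.986743.
Step 6: alpha = 0.1. fail to reject H0.

rho = 0.0061, p = 0.986743, fail to reject H0 at alpha = 0.1.


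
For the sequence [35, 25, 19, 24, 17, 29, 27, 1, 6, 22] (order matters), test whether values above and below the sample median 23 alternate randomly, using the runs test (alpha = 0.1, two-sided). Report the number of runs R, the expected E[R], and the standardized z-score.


Step 1: Compute median = 23; label A = above, B = below.
Labels in order: AABABAABBB  (n_A = 5, n_B = 5)
Step 2: Count runs R = 6.
Step 3: Under H0 (random ordering), E[R] = 2*n_A*n_B/(n_A+n_B) + 1 = 2*5*5/10 + 1 = 6.0000.
        Var[R] = 2*n_A*n_B*(2*n_A*n_B - n_A - n_B) / ((n_A+n_B)^2 * (n_A+n_B-1)) = 2000/900 = 2.2222.
        SD[R] = 1.4907.
Step 4: R = E[R], so z = 0 with no continuity correction.
Step 5: Two-sided p-value via normal approximation = 2*(1 - Phi(|z|)) = 1.000000.
Step 6: alpha = 0.1. fail to reject H0.

R = 6, z = 0.0000, p = 1.000000, fail to reject H0.


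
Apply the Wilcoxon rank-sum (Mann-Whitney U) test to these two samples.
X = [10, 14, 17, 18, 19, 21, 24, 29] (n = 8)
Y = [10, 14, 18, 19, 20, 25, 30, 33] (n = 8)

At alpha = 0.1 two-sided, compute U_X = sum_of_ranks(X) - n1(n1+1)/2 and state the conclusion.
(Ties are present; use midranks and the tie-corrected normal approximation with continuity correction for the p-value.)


Step 1: Combine and sort all 16 observations; assign midranks.
sorted (value, group): (10,X), (10,Y), (14,X), (14,Y), (17,X), (18,X), (18,Y), (19,X), (19,Y), (20,Y), (21,X), (24,X), (25,Y), (29,X), (30,Y), (33,Y)
ranks: 10->1.5, 10->1.5, 14->3.5, 14->3.5, 17->5, 18->6.5, 18->6.5, 19->8.5, 19->8.5, 20->10, 21->11, 24->12, 25->13, 29->14, 30->15, 33->16
Step 2: Rank sum for X: R1 = 1.5 + 3.5 + 5 + 6.5 + 8.5 + 11 + 12 + 14 = 62.
Step 3: U_X = R1 - n1(n1+1)/2 = 62 - 8*9/2 = 62 - 36 = 26.
       U_Y = n1*n2 - U_X = 64 - 26 = 38.
Step 4: Ties are present, so use the tie-corrected normal approximation (with continuity correction) for the p-value.
Step 5: p-value = 0.562372; compare to alpha = 0.1. fail to reject H0.

U_X = 26, p = 0.562372, fail to reject H0 at alpha = 0.1.


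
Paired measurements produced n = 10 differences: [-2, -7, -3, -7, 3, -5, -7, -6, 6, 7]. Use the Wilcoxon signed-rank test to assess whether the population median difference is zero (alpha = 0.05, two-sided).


Step 1: Drop any zero differences (none here) and take |d_i|.
|d| = [2, 7, 3, 7, 3, 5, 7, 6, 6, 7]
Step 2: Midrank |d_i| (ties get averaged ranks).
ranks: |2|->1, |7|->8.5, |3|->2.5, |7|->8.5, |3|->2.5, |5|->4, |7|->8.5, |6|->5.5, |6|->5.5, |7|->8.5
Step 3: Attach original signs; sum ranks with positive sign and with negative sign.
W+ = 2.5 + 5.5 + 8.5 = 16.5
W- = 1 + 8.5 + 2.5 + 8.5 + 4 + 8.5 + 5.5 = 38.5
(Check: W+ + W- = 55 should equal n(n+1)/2 = 55.)
Step 4: Test statistic W = min(W+, W-) = 16.5.
Step 5: Ties in |d|, so use the tie-corrected normal approximation.
        E[W] = n(n+1)/4 = 10*11/4 = 27.5.
        Tie groups: |d|=3 (t=2), |d|=6 (t=2), |d|=7 (t=4); sum(t^3 - t) = 72.
        Var[W] = n(n+1)(2n+1)/24 - sum(t^3-t)/48 = 2310/24 - 72/48 = 94.75.
        z = (W - E[W]) / sqrt(Var[W]) = (16.5 - 27.5) / 9.7340 = -1.1301.
        Two-sided p = 2*Phi(z) = 0.258449.
Step 6: alpha = 0.05. fail to reject H0.

W+ = 16.5, W- = 38.5, W = min = 16.5, p = 0.258449, fail to reject H0.


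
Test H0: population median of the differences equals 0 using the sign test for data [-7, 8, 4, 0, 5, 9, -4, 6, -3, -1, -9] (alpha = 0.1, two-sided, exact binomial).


Step 1: Discard zero differences. Original n = 11; n_eff = number of nonzero differences = 10.
Nonzero differences (with sign): -7, +8, +4, +5, +9, -4, +6, -3, -1, -9
Step 2: Count signs: positive = 5, negative = 5.
Step 3: Under H0: P(positive) = 0.5, so the number of positives S ~ Bin(10, 0.5).
Step 4: Two-sided exact p-value = sum of Bin(10,0.5) probabilities at or below the observed probability = 1.000000.
Step 5: alpha = 0.1. fail to reject H0.

n_eff = 10, pos = 5, neg = 5, p = 1.000000, fail to reject H0.


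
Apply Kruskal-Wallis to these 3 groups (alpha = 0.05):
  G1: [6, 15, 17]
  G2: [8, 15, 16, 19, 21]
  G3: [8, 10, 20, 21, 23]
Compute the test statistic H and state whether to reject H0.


Step 1: Combine all N = 13 observations and assign midranks.
sorted (value, group, rank): (6,G1,1), (8,G2,2.5), (8,G3,2.5), (10,G3,4), (15,G1,5.5), (15,G2,5.5), (16,G2,7), (17,G1,8), (19,G2,9), (20,G3,10), (21,G2,11.5), (21,G3,11.5), (23,G3,13)
Step 2: Sum ranks within each group.
R_1 = 14.5 (n_1 = 3)
R_2 = 35.5 (n_2 = 5)
R_3 = 41 (n_3 = 5)
Step 3: H = 12/(N(N+1)) * sum(R_i^2/n_i) - 3(N+1)
     = 12/(13*14) * (14.5^2/3 + 35.5^2/5 + 41^2/5) - 3*14
     = 0.065934 * 658.333 - 42
     = 1.406593.
Step 4: Ties present; correction factor C = 1 - 18/(13^3 - 13) = 0.991758. Corrected H = 1.406593 / 0.991758 = 1.418283.
Step 5: Under H0, H ~ chi^2(2); p-value = 0.492067.
Step 6: alpha = 0.05. fail to reject H0.

H = 1.4183, df = 2, p = 0.492067, fail to reject H0.


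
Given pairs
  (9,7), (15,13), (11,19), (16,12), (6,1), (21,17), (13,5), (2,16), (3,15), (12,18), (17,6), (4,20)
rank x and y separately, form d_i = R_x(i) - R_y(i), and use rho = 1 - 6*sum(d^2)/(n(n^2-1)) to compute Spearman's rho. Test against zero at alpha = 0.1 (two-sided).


Step 1: Rank x and y separately (midranks; no ties here).
rank(x): 9->5, 15->9, 11->6, 16->10, 6->4, 21->12, 13->8, 2->1, 3->2, 12->7, 17->11, 4->3
rank(y): 7->4, 13->6, 19->11, 12->5, 1->1, 17->9, 5->2, 16->8, 15->7, 18->10, 6->3, 20->12
Step 2: d_i = R_x(i) - R_y(i); compute d_i^2.
  (5-4)^2=1, (9-6)^2=9, (6-11)^2=25, (10-5)^2=25, (4-1)^2=9, (12-9)^2=9, (8-2)^2=36, (1-8)^2=49, (2-7)^2=25, (7-10)^2=9, (11-3)^2=64, (3-12)^2=81
sum(d^2) = 342.
Step 3: rho = 1 - 6*342 / (12*(12^2 - 1)) = 1 - 2052/1716 = -0.195804.
Step 4: Under H0, t = rho * sqrt((n-2)/(1-rho^2)) = -0.6314 ~ t(10).
Step 5: Two-sided p-value from the t-distribution with 10 df = 0.541936.
Step 6: alpha = 0.1. fail to reject H0.

rho = -0.1958, p = 0.541936, fail to reject H0 at alpha = 0.1.


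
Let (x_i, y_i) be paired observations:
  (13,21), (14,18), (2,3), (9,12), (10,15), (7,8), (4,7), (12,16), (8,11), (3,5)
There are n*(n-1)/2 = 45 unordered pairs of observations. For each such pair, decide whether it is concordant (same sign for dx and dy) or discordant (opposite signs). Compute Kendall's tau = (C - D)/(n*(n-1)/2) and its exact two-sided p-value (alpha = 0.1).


Step 1: Enumerate the 45 unordered pairs (i,j) with i<j and classify each by sign(x_j-x_i) * sign(y_j-y_i).
  (1,2):dx=+1,dy=-3->D; (1,3):dx=-11,dy=-18->C; (1,4):dx=-4,dy=-9->C; (1,5):dx=-3,dy=-6->C
  (1,6):dx=-6,dy=-13->C; (1,7):dx=-9,dy=-14->C; (1,8):dx=-1,dy=-5->C; (1,9):dx=-5,dy=-10->C
  (1,10):dx=-10,dy=-16->C; (2,3):dx=-12,dy=-15->C; (2,4):dx=-5,dy=-6->C; (2,5):dx=-4,dy=-3->C
  (2,6):dx=-7,dy=-10->C; (2,7):dx=-10,dy=-11->C; (2,8):dx=-2,dy=-2->C; (2,9):dx=-6,dy=-7->C
  (2,10):dx=-11,dy=-13->C; (3,4):dx=+7,dy=+9->C; (3,5):dx=+8,dy=+12->C; (3,6):dx=+5,dy=+5->C
  (3,7):dx=+2,dy=+4->C; (3,8):dx=+10,dy=+13->C; (3,9):dx=+6,dy=+8->C; (3,10):dx=+1,dy=+2->C
  (4,5):dx=+1,dy=+3->C; (4,6):dx=-2,dy=-4->C; (4,7):dx=-5,dy=-5->C; (4,8):dx=+3,dy=+4->C
  (4,9):dx=-1,dy=-1->C; (4,10):dx=-6,dy=-7->C; (5,6):dx=-3,dy=-7->C; (5,7):dx=-6,dy=-8->C
  (5,8):dx=+2,dy=+1->C; (5,9):dx=-2,dy=-4->C; (5,10):dx=-7,dy=-10->C; (6,7):dx=-3,dy=-1->C
  (6,8):dx=+5,dy=+8->C; (6,9):dx=+1,dy=+3->C; (6,10):dx=-4,dy=-3->C; (7,8):dx=+8,dy=+9->C
  (7,9):dx=+4,dy=+4->C; (7,10):dx=-1,dy=-2->C; (8,9):dx=-4,dy=-5->C; (8,10):dx=-9,dy=-11->C
  (9,10):dx=-5,dy=-6->C
Step 2: C = 44, D = 1, total pairs = 45.
Step 3: tau = (C - D)/(n(n-1)/2) = (44 - 1)/45 = 0.955556.
Step 4: Exact two-sided p-value (enumerate n! = 3628800 permutations of y under H0): p = 0.000006.
Step 5: alpha = 0.1. reject H0.

tau_b = 0.9556 (C=44, D=1), p = 0.000006, reject H0.


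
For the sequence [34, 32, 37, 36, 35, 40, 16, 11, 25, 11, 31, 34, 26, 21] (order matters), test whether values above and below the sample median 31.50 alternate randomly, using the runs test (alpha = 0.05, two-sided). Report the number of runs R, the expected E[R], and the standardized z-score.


Step 1: Compute median = 31.50; label A = above, B = below.
Labels in order: AAAAAABBBBBABB  (n_A = 7, n_B = 7)
Step 2: Count runs R = 4.
Step 3: Under H0 (random ordering), E[R] = 2*n_A*n_B/(n_A+n_B) + 1 = 2*7*7/14 + 1 = 8.0000.
        Var[R] = 2*n_A*n_B*(2*n_A*n_B - n_A - n_B) / ((n_A+n_B)^2 * (n_A+n_B-1)) = 8232/2548 = 3.2308.
        SD[R] = 1.7974.
Step 4: Continuity-corrected z = (R + 0.5 - E[R]) / SD[R] = (4 + 0.5 - 8.0000) / 1.7974 = -1.9472.
Step 5: Two-sided p-value via normal approximation = 2*(1 - Phi(|z|)) = 0.051508.
Step 6: alpha = 0.05. fail to reject H0.

R = 4, z = -1.9472, p = 0.051508, fail to reject H0.


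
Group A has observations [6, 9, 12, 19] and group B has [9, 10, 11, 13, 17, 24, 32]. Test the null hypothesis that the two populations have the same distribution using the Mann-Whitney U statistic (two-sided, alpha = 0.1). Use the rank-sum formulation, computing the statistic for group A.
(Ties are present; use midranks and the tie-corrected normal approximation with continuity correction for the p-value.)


Step 1: Combine and sort all 11 observations; assign midranks.
sorted (value, group): (6,X), (9,X), (9,Y), (10,Y), (11,Y), (12,X), (13,Y), (17,Y), (19,X), (24,Y), (32,Y)
ranks: 6->1, 9->2.5, 9->2.5, 10->4, 11->5, 12->6, 13->7, 17->8, 19->9, 24->10, 32->11
Step 2: Rank sum for X: R1 = 1 + 2.5 + 6 + 9 = 18.5.
Step 3: U_X = R1 - n1(n1+1)/2 = 18.5 - 4*5/2 = 18.5 - 10 = 8.5.
       U_Y = n1*n2 - U_X = 28 - 8.5 = 19.5.
Step 4: Ties are present, so use the tie-corrected normal approximation (with continuity correction) for the p-value.
Step 5: p-value = 0.343605; compare to alpha = 0.1. fail to reject H0.

U_X = 8.5, p = 0.343605, fail to reject H0 at alpha = 0.1.


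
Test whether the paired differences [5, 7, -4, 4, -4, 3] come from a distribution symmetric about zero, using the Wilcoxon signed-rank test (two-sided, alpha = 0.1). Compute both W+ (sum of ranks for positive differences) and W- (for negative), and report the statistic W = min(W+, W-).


Step 1: Drop any zero differences (none here) and take |d_i|.
|d| = [5, 7, 4, 4, 4, 3]
Step 2: Midrank |d_i| (ties get averaged ranks).
ranks: |5|->5, |7|->6, |4|->3, |4|->3, |4|->3, |3|->1
Step 3: Attach original signs; sum ranks with positive sign and with negative sign.
W+ = 5 + 6 + 3 + 1 = 15
W- = 3 + 3 = 6
(Check: W+ + W- = 21 should equal n(n+1)/2 = 21.)
Step 4: Test statistic W = min(W+, W-) = 6.
Step 5: Ties in |d|, so use the tie-corrected normal approximation.
        E[W] = n(n+1)/4 = 6*7/4 = 10.5.
        Tie groups: |d|=4 (t=3); sum(t^3 - t) = 24.
        Var[W] = n(n+1)(2n+1)/24 - sum(t^3-t)/48 = 546/24 - 24/48 = 22.25.
        z = (W - E[W]) / sqrt(Var[W]) = (6 - 10.5) / 4.7170 = -0.9540.
        Two-sided p = 2*Phi(z) = 0.340085.
Step 6: alpha = 0.1. fail to reject H0.

W+ = 15, W- = 6, W = min = 6, p = 0.340085, fail to reject H0.
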